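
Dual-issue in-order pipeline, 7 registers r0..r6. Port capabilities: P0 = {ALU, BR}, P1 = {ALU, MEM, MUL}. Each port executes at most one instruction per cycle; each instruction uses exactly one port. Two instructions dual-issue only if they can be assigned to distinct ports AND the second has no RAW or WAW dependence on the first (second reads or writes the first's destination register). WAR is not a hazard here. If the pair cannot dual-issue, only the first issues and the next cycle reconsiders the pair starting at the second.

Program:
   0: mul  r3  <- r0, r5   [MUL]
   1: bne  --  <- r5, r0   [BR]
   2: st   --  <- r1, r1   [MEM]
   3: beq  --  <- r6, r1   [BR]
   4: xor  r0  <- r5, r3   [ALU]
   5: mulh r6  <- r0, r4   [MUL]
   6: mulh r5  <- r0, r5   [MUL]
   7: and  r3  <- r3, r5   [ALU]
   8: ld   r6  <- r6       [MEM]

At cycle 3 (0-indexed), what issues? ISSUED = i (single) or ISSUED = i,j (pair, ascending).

c0: i0+i1 mul.MUL;bne.BR  pair
c1: i2+i3 st.MEM;beq.BR  pair
c2: i4 xor.ALU  RAW r0
c3: i5 mulh.MUL  no-port MUL/MUL
c4: i6 mulh.MUL  RAW r5
c5: i7+i8 and.ALU;ld.MEM  pair

ISSUED = 5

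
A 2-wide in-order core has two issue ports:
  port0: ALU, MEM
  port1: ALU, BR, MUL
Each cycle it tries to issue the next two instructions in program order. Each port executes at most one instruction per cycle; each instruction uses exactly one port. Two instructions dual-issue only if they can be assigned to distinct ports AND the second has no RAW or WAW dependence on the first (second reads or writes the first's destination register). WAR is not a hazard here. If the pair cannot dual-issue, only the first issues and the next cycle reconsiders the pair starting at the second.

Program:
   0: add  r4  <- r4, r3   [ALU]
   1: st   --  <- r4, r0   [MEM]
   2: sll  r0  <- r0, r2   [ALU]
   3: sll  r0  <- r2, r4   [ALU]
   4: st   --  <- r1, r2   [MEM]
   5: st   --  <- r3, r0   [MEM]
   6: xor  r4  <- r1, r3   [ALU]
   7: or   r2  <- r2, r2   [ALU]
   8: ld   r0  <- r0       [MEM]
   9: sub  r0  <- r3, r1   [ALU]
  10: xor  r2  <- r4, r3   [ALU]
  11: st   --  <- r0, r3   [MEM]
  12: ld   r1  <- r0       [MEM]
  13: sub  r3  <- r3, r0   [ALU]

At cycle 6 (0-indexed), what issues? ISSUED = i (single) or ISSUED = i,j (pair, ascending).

t=0 i0:add.ALU ; RAW r4
t=1 i1+i2:st.MEM+sll.ALU ; dual
t=2 i3+i4:sll.ALU+st.MEM ; dual
t=3 i5+i6:st.MEM+xor.ALU ; dual
t=4 i7+i8:or.ALU+ld.MEM ; dual
t=5 i9+i10:sub.ALU+xor.ALU ; dual
t=6 i11:st.MEM ; no-port MEM/MEM
t=7 i12+i13:ld.MEM+sub.ALU ; dual

ISSUED = 11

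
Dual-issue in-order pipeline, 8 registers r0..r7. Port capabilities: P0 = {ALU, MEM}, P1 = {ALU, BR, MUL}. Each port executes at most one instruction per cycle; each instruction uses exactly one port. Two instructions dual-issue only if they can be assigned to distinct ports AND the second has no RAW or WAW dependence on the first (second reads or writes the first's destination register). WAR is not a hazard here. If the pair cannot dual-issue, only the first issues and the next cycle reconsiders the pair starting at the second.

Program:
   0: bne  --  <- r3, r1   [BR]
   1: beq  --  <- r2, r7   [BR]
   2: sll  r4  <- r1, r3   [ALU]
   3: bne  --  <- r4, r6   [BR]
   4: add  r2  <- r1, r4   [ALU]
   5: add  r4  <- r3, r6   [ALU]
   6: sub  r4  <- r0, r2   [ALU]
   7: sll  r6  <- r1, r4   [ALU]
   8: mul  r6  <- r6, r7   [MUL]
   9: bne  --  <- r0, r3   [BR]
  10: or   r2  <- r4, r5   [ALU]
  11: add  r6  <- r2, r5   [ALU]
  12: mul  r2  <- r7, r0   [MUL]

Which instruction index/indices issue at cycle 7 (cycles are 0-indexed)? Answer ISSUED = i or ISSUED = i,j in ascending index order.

0. bne @i0  | no-port BR/BR
1. beq+sll @i1+i2  | 2-wide
2. bne+add @i3+i4  | 2-wide
3. add @i5  | WAW r4
4. sub @i6  | RAW r4
5. sll @i7  | RAW+WAW r6
6. mul @i8  | no-port MUL/BR
7. bne+or @i9+i10  | 2-wide
8. add+mul @i11+i12  | 2-wide

ISSUED = 9,10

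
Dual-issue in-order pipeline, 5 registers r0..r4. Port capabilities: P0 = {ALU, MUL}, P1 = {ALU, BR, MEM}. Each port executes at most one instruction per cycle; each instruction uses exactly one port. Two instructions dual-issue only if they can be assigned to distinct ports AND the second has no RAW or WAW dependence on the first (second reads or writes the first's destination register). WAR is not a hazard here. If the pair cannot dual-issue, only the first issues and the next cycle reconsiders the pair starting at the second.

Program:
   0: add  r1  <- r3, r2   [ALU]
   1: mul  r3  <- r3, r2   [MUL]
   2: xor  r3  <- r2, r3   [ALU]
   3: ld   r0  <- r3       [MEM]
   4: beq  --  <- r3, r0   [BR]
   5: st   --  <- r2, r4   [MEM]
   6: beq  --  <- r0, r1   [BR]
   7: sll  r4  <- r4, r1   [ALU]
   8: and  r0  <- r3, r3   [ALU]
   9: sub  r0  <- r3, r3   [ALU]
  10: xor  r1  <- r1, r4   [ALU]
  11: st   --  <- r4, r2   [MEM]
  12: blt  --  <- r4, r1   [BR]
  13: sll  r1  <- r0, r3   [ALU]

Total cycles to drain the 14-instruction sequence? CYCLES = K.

CYCLES = 10

  cy0 -> i0/i1 (add.ALU mul.MUL) dual
  cy1 -> i2 (xor.ALU) RAW r3
  cy2 -> i3 (ld.MEM) no-port MEM/BR
  cy3 -> i4 (beq.BR) no-port BR/MEM
  cy4 -> i5 (st.MEM) no-port MEM/BR
  cy5 -> i6/i7 (beq.BR sll.ALU) dual
  cy6 -> i8 (and.ALU) WAW r0
  cy7 -> i9/i10 (sub.ALU xor.ALU) dual
  cy8 -> i11 (st.MEM) no-port MEM/BR
  cy9 -> i12/i13 (blt.BR sll.ALU) dual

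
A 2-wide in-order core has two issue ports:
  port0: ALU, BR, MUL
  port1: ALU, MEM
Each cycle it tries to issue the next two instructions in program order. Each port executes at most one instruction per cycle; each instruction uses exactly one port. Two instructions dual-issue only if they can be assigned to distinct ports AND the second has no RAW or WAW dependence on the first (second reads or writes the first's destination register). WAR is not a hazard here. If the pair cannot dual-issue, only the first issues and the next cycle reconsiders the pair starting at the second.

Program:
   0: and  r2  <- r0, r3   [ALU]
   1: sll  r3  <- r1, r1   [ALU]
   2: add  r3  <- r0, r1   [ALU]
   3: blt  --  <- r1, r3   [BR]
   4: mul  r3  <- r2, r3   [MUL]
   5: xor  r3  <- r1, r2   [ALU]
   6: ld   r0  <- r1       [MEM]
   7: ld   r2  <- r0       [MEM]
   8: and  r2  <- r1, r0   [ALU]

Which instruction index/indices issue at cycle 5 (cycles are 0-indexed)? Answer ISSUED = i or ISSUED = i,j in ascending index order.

t=0 i0&i1:and.ALU;sll.ALU ; pair
t=1 i2:add.ALU ; RAW r3
t=2 i3:blt.BR ; no-port BR/MUL
t=3 i4:mul.MUL ; WAW r3
t=4 i5&i6:xor.ALU;ld.MEM ; pair
t=5 i7:ld.MEM ; WAW r2
t=6 i8:and.ALU ; tail

ISSUED = 7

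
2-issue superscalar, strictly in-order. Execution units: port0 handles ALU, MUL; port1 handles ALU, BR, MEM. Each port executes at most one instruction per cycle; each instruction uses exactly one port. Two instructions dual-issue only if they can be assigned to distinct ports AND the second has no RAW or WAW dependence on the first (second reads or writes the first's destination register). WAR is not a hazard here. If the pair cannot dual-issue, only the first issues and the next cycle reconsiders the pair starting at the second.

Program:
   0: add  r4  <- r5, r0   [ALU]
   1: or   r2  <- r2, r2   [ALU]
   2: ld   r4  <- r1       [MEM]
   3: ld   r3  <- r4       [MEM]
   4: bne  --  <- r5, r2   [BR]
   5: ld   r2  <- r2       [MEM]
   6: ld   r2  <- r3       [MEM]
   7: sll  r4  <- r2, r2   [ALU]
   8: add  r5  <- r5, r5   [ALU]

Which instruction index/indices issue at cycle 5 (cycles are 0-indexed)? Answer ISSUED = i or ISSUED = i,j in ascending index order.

ISSUED = 6

c0: i0&i1 add.ALU;or.ALU  dual
c1: i2 ld.MEM  no-port MEM/MEM
c2: i3 ld.MEM  no-port MEM/BR
c3: i4 bne.BR  no-port BR/MEM
c4: i5 ld.MEM  no-port MEM/MEM
c5: i6 ld.MEM  RAW r2
c6: i7&i8 sll.ALU;add.ALU  dual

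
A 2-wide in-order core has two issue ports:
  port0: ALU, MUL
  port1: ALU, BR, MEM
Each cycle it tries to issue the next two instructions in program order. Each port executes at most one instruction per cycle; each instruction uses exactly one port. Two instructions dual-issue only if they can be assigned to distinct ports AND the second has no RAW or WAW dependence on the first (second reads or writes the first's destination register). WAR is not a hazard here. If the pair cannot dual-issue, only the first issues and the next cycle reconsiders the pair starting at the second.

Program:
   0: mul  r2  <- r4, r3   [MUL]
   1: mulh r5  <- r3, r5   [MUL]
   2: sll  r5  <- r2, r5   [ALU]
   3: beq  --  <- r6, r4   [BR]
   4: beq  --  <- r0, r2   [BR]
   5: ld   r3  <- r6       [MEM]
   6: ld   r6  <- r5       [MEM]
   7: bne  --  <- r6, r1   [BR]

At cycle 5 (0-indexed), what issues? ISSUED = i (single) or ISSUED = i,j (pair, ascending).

ISSUED = 6

  cy0 -> i0 (mul.MUL) no-port MUL/MUL
  cy1 -> i1 (mulh.MUL) RAW+WAW r5
  cy2 -> i2/i3 (sll.ALU+beq.BR) pair
  cy3 -> i4 (beq.BR) no-port BR/MEM
  cy4 -> i5 (ld.MEM) no-port MEM/MEM
  cy5 -> i6 (ld.MEM) no-port MEM/BR
  cy6 -> i7 (bne.BR) tail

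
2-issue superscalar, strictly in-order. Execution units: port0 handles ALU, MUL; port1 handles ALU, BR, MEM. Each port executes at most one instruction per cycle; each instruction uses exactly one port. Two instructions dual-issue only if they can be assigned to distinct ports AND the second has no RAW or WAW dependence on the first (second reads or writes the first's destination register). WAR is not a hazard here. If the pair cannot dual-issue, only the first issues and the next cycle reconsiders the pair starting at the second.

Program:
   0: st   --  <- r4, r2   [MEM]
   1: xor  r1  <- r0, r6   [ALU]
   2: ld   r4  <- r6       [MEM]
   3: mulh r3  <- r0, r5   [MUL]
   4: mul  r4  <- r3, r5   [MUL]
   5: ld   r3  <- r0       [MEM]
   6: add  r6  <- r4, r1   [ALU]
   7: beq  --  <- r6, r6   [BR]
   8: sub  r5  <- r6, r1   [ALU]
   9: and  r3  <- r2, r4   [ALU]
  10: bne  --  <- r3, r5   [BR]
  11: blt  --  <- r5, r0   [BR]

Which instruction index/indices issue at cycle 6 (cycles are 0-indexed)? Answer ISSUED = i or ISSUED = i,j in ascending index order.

ISSUED = 10

#0 head=0: st xor i0&i1 pair
#1 head=2: ld mulh i2&i3 pair
#2 head=4: mul ld i4&i5 pair
#3 head=6: add i6 RAW r6
#4 head=7: beq sub i7&i8 pair
#5 head=9: and i9 RAW r3
#6 head=10: bne i10 no-port BR/BR
#7 head=11: blt i11 tail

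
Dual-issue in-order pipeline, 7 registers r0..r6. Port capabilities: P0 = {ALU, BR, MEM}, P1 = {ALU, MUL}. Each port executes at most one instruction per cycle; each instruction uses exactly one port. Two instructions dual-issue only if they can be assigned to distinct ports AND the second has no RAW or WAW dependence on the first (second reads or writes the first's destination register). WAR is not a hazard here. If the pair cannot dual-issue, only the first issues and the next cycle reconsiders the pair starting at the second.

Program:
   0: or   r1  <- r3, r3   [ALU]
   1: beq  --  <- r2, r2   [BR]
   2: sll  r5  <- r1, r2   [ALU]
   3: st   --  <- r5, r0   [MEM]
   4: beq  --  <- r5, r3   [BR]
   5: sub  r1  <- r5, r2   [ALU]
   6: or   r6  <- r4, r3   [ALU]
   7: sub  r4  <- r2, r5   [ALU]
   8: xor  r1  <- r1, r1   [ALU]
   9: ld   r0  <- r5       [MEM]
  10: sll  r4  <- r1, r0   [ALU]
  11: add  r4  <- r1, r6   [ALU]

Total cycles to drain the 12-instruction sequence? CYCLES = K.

[0] i0&i1  or+beq  -- 2-wide
[1] i2  sll  -- RAW r5
[2] i3  st  -- no-port MEM/BR
[3] i4&i5  beq+sub  -- 2-wide
[4] i6&i7  or+sub  -- 2-wide
[5] i8&i9  xor+ld  -- 2-wide
[6] i10  sll  -- WAW r4
[7] i11  add  -- tail

CYCLES = 8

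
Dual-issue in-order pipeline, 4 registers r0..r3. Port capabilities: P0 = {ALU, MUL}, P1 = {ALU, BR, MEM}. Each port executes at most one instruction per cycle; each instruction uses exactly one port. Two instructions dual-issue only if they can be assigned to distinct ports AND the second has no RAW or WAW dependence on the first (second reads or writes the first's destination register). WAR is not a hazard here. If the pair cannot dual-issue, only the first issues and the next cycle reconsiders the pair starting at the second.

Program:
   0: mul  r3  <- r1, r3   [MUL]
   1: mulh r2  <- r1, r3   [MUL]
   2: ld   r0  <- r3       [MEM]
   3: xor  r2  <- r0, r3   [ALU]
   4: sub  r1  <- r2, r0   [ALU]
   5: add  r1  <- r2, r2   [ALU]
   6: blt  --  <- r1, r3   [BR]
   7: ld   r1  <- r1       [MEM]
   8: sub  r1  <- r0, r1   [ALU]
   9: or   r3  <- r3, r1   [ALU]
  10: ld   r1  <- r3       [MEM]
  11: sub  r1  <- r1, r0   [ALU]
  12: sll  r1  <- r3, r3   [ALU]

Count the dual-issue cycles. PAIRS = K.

t=0 i0:mul.MUL ; no-port MUL/MUL
t=1 i1,i2:mulh.MUL ld.MEM ; 2-wide
t=2 i3:xor.ALU ; RAW r2
t=3 i4:sub.ALU ; WAW r1
t=4 i5:add.ALU ; RAW r1
t=5 i6:blt.BR ; no-port BR/MEM
t=6 i7:ld.MEM ; RAW+WAW r1
t=7 i8:sub.ALU ; RAW r1
t=8 i9:or.ALU ; RAW r3
t=9 i10:ld.MEM ; RAW+WAW r1
t=10 i11:sub.ALU ; WAW r1
t=11 i12:sll.ALU ; tail

PAIRS = 1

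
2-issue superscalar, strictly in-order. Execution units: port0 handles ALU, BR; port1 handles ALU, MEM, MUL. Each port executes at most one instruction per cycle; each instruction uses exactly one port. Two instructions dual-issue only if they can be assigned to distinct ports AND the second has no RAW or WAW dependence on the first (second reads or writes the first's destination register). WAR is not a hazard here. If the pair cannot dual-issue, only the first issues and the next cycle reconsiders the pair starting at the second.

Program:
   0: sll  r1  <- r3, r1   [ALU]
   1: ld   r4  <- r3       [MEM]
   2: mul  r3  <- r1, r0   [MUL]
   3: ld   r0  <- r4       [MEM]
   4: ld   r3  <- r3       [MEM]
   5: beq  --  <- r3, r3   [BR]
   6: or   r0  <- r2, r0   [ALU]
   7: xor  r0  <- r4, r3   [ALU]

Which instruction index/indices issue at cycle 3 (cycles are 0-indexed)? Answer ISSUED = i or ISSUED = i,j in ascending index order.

0. sll+ld @i0&i1  | dual
1. mul @i2  | no-port MUL/MEM
2. ld @i3  | no-port MEM/MEM
3. ld @i4  | RAW r3
4. beq+or @i5&i6  | dual
5. xor @i7  | tail

ISSUED = 4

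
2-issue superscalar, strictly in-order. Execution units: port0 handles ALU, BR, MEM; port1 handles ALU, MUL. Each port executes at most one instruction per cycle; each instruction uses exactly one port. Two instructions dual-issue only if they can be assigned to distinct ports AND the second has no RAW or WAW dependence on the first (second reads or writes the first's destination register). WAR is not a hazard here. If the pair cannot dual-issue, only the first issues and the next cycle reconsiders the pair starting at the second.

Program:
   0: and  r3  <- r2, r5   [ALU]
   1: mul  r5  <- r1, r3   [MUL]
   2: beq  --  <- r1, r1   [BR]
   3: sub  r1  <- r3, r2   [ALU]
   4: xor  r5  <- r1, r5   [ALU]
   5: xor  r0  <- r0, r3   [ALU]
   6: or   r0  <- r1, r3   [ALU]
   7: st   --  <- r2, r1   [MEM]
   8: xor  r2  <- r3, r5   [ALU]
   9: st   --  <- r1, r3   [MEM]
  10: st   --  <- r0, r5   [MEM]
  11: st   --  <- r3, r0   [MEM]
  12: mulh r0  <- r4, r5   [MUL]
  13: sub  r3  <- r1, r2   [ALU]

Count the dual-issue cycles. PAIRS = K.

c0: i0 and.ALU  RAW r3
c1: i1/i2 mul.MUL;beq.BR  dual
c2: i3 sub.ALU  RAW r1
c3: i4/i5 xor.ALU;xor.ALU  dual
c4: i6/i7 or.ALU;st.MEM  dual
c5: i8/i9 xor.ALU;st.MEM  dual
c6: i10 st.MEM  no-port MEM/MEM
c7: i11/i12 st.MEM;mulh.MUL  dual
c8: i13 sub.ALU  tail

PAIRS = 5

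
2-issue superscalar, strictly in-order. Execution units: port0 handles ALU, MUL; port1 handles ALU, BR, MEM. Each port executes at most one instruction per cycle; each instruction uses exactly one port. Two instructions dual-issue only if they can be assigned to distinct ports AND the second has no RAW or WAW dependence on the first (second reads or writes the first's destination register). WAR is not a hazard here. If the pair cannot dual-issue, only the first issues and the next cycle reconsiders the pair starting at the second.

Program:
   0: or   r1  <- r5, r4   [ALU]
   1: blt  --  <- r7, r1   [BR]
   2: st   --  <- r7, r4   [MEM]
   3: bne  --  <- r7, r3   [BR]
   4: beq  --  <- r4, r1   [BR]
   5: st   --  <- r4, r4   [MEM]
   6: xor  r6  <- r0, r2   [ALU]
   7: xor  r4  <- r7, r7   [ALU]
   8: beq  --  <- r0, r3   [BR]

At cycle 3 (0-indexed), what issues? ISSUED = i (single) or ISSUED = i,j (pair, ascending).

#0 head=0: or i0 RAW r1
#1 head=1: blt i1 no-port BR/MEM
#2 head=2: st i2 no-port MEM/BR
#3 head=3: bne i3 no-port BR/BR
#4 head=4: beq i4 no-port BR/MEM
#5 head=5: st xor i5/i6 2-wide
#6 head=7: xor beq i7/i8 2-wide

ISSUED = 3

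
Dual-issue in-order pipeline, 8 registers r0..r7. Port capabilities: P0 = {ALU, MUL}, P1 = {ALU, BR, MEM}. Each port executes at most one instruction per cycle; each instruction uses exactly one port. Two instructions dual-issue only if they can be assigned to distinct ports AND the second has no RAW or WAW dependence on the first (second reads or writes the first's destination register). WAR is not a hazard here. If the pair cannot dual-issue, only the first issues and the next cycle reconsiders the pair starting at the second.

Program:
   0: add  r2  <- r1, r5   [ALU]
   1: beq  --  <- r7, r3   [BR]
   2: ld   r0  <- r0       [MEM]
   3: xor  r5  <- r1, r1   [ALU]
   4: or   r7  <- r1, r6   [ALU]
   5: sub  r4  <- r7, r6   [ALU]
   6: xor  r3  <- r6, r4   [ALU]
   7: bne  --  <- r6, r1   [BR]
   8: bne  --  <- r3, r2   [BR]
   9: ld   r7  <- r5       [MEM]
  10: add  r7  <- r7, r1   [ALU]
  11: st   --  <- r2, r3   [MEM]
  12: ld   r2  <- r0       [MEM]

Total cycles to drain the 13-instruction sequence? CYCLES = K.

[0] i0&i1  add.ALU;beq.BR  -- pair
[1] i2&i3  ld.MEM;xor.ALU  -- pair
[2] i4  or.ALU  -- RAW r7
[3] i5  sub.ALU  -- RAW r4
[4] i6&i7  xor.ALU;bne.BR  -- pair
[5] i8  bne.BR  -- no-port BR/MEM
[6] i9  ld.MEM  -- RAW+WAW r7
[7] i10&i11  add.ALU;st.MEM  -- pair
[8] i12  ld.MEM  -- tail

CYCLES = 9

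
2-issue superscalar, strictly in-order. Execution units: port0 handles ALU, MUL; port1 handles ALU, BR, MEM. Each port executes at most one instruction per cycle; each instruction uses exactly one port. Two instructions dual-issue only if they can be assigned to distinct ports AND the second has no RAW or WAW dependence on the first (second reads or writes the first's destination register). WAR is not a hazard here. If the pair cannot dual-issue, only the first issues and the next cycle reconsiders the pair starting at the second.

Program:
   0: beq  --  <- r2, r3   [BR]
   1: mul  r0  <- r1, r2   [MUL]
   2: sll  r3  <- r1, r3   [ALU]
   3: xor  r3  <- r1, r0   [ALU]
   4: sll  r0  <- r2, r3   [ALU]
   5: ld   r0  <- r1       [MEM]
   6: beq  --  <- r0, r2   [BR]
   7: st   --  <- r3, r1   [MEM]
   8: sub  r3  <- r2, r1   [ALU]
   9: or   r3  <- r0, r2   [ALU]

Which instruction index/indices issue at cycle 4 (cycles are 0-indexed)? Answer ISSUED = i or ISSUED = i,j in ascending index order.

ISSUED = 5

t=0 i0+i1:beq;mul ; 2-wide
t=1 i2:sll ; WAW r3
t=2 i3:xor ; RAW r3
t=3 i4:sll ; WAW r0
t=4 i5:ld ; no-port MEM/BR
t=5 i6:beq ; no-port BR/MEM
t=6 i7+i8:st;sub ; 2-wide
t=7 i9:or ; tail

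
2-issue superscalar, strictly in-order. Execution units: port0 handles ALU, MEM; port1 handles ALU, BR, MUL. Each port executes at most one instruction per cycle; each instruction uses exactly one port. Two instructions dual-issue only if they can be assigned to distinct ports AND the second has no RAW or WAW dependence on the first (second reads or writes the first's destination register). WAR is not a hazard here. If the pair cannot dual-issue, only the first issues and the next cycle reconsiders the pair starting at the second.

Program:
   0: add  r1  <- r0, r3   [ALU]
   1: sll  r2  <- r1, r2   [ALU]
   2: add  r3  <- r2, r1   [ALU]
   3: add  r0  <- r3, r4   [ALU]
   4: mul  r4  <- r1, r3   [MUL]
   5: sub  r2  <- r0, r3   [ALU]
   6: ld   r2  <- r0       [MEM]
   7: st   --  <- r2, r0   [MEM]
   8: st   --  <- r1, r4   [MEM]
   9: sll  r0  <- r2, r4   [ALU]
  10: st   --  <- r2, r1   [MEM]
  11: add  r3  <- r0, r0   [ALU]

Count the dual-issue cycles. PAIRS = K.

t=0 i0:add.ALU ; RAW r1
t=1 i1:sll.ALU ; RAW r2
t=2 i2:add.ALU ; RAW r3
t=3 i3+i4:add.ALU+mul.MUL ; pair
t=4 i5:sub.ALU ; WAW r2
t=5 i6:ld.MEM ; no-port MEM/MEM
t=6 i7:st.MEM ; no-port MEM/MEM
t=7 i8+i9:st.MEM+sll.ALU ; pair
t=8 i10+i11:st.MEM+add.ALU ; pair

PAIRS = 3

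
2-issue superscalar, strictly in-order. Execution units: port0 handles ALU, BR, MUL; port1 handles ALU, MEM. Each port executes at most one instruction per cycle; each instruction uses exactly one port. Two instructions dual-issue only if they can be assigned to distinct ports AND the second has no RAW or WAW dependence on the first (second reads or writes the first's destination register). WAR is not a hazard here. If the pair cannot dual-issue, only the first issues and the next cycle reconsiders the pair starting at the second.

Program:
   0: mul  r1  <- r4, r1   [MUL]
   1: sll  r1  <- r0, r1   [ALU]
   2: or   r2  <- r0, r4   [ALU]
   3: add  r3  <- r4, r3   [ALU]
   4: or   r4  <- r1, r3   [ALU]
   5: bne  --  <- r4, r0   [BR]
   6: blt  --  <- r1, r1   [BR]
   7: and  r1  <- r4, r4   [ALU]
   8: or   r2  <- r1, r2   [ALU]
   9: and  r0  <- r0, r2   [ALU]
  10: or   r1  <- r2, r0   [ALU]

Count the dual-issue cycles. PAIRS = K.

PAIRS = 2

  cy0 -> i0 (mul) RAW+WAW r1
  cy1 -> i1,i2 (sll/or) pair
  cy2 -> i3 (add) RAW r3
  cy3 -> i4 (or) RAW r4
  cy4 -> i5 (bne) no-port BR/BR
  cy5 -> i6,i7 (blt/and) pair
  cy6 -> i8 (or) RAW r2
  cy7 -> i9 (and) RAW r0
  cy8 -> i10 (or) tail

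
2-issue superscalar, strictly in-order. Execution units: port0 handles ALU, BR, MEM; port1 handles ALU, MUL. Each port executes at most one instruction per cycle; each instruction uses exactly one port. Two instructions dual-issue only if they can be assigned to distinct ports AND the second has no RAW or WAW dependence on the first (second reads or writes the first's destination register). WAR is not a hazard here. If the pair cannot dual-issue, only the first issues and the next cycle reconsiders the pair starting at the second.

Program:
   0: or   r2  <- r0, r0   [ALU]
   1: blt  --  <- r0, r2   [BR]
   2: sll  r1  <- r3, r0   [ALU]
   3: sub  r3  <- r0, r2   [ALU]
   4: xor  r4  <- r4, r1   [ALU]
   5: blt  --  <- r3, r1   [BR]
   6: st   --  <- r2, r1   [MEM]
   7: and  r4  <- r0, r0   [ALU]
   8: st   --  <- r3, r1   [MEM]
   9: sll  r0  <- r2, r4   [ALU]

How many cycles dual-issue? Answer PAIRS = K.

PAIRS = 4

0. or.ALU @i0  | RAW r2
1. blt.BR/sll.ALU @i1,i2  | 2-wide
2. sub.ALU/xor.ALU @i3,i4  | 2-wide
3. blt.BR @i5  | no-port BR/MEM
4. st.MEM/and.ALU @i6,i7  | 2-wide
5. st.MEM/sll.ALU @i8,i9  | 2-wide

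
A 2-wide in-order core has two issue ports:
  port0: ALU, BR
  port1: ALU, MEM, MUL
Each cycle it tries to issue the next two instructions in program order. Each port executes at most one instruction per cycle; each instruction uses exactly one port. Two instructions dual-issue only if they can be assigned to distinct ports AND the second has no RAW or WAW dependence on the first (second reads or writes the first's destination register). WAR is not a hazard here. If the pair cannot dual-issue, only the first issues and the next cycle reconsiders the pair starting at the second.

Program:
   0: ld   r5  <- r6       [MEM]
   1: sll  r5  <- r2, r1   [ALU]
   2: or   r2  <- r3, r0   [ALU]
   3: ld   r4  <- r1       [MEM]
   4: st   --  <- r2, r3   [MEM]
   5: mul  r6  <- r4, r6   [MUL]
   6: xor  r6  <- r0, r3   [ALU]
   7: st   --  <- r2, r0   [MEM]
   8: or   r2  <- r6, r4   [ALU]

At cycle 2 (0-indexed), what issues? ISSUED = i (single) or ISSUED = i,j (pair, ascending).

t=0 i0:ld ; WAW r5
t=1 i1+i2:sll+or ; dual
t=2 i3:ld ; no-port MEM/MEM
t=3 i4:st ; no-port MEM/MUL
t=4 i5:mul ; WAW r6
t=5 i6+i7:xor+st ; dual
t=6 i8:or ; tail

ISSUED = 3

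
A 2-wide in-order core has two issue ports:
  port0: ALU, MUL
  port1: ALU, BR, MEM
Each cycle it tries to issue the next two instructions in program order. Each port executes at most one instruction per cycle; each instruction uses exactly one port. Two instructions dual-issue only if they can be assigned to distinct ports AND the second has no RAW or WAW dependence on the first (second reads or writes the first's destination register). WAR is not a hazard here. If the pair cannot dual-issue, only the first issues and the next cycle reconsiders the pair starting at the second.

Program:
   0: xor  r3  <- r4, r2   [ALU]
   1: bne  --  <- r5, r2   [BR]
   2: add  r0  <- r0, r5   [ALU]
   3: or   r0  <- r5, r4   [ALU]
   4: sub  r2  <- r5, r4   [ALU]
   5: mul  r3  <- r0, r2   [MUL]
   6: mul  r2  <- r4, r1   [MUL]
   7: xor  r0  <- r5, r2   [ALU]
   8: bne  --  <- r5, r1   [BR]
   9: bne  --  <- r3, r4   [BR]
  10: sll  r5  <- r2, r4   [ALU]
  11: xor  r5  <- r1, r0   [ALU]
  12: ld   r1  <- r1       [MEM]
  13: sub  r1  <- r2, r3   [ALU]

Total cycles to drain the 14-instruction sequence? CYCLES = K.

CYCLES = 9

[0] i0&i1  xor/bne  -- dual
[1] i2  add  -- WAW r0
[2] i3&i4  or/sub  -- dual
[3] i5  mul  -- no-port MUL/MUL
[4] i6  mul  -- RAW r2
[5] i7&i8  xor/bne  -- dual
[6] i9&i10  bne/sll  -- dual
[7] i11&i12  xor/ld  -- dual
[8] i13  sub  -- tail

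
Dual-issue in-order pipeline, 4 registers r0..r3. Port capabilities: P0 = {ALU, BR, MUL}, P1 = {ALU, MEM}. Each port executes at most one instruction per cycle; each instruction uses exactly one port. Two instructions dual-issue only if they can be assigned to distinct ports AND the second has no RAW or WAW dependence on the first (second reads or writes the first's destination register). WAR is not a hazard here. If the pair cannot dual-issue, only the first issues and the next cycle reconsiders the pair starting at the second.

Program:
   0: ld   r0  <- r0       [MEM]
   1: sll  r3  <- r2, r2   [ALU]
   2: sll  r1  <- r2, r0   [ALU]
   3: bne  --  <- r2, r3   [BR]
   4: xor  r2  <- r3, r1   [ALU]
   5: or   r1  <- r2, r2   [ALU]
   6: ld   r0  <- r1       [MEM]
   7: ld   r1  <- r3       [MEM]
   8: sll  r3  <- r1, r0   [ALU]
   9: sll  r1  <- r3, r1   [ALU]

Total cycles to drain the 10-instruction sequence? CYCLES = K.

t=0 i0,i1:ld sll ; pair
t=1 i2,i3:sll bne ; pair
t=2 i4:xor ; RAW r2
t=3 i5:or ; RAW r1
t=4 i6:ld ; no-port MEM/MEM
t=5 i7:ld ; RAW r1
t=6 i8:sll ; RAW r3
t=7 i9:sll ; tail

CYCLES = 8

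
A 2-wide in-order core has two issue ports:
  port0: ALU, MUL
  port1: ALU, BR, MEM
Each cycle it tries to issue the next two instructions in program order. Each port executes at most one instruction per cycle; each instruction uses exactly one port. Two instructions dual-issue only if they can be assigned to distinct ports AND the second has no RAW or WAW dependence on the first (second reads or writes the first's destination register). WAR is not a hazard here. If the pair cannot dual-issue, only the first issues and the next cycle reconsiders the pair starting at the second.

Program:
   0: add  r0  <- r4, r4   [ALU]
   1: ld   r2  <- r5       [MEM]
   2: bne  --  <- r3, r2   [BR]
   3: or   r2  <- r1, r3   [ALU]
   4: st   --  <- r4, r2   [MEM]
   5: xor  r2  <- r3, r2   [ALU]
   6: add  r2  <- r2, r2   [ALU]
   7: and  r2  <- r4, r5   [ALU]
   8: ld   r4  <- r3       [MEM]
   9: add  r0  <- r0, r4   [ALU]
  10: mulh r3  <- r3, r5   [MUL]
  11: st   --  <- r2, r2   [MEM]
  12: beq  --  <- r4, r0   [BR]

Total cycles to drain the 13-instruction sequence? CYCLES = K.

[0] i0+i1  add;ld  -- dual
[1] i2+i3  bne;or  -- dual
[2] i4+i5  st;xor  -- dual
[3] i6  add  -- WAW r2
[4] i7+i8  and;ld  -- dual
[5] i9+i10  add;mulh  -- dual
[6] i11  st  -- no-port MEM/BR
[7] i12  beq  -- tail

CYCLES = 8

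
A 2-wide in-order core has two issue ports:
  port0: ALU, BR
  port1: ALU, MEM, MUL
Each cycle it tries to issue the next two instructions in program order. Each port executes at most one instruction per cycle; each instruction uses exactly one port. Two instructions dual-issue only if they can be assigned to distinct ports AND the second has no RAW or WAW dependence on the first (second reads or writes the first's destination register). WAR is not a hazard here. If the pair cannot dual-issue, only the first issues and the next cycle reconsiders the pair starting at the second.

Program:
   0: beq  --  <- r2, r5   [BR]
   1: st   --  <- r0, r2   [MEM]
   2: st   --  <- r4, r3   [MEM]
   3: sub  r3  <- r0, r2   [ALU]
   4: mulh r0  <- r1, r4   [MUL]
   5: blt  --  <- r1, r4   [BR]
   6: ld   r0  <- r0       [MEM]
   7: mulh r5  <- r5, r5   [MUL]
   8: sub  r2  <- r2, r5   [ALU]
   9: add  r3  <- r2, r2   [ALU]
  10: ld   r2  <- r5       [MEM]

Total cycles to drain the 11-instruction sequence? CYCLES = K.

CYCLES = 7

0. beq.BR st.MEM @i0/i1  | 2-wide
1. st.MEM sub.ALU @i2/i3  | 2-wide
2. mulh.MUL blt.BR @i4/i5  | 2-wide
3. ld.MEM @i6  | no-port MEM/MUL
4. mulh.MUL @i7  | RAW r5
5. sub.ALU @i8  | RAW r2
6. add.ALU ld.MEM @i9/i10  | 2-wide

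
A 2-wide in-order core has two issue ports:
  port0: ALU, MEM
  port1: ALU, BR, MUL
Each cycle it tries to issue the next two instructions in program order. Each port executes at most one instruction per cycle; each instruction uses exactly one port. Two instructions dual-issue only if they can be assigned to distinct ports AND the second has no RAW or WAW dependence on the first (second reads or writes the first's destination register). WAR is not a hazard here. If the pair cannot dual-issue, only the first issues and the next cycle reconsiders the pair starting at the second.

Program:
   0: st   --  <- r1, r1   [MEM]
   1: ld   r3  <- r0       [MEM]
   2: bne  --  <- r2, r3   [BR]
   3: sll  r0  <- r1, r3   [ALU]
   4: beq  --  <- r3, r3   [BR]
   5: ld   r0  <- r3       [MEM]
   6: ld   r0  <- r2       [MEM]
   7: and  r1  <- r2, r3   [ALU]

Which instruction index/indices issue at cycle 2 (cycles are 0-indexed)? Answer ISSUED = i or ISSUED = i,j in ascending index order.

ISSUED = 2,3

t=0 i0:st.MEM ; no-port MEM/MEM
t=1 i1:ld.MEM ; RAW r3
t=2 i2+i3:bne.BR/sll.ALU ; 2-wide
t=3 i4+i5:beq.BR/ld.MEM ; 2-wide
t=4 i6+i7:ld.MEM/and.ALU ; 2-wide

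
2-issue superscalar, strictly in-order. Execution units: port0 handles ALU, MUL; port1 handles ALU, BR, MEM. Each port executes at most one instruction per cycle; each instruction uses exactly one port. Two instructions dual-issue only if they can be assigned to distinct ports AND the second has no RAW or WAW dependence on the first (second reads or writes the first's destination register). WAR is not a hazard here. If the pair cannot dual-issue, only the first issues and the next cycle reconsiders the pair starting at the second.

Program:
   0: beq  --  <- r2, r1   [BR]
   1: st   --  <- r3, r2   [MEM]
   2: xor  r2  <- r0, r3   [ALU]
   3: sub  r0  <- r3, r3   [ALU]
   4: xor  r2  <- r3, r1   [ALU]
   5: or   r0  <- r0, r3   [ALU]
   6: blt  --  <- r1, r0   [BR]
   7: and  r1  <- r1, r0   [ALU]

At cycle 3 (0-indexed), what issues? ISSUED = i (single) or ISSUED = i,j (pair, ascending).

t=0 i0:beq.BR ; no-port BR/MEM
t=1 i1,i2:st.MEM+xor.ALU ; 2-wide
t=2 i3,i4:sub.ALU+xor.ALU ; 2-wide
t=3 i5:or.ALU ; RAW r0
t=4 i6,i7:blt.BR+and.ALU ; 2-wide

ISSUED = 5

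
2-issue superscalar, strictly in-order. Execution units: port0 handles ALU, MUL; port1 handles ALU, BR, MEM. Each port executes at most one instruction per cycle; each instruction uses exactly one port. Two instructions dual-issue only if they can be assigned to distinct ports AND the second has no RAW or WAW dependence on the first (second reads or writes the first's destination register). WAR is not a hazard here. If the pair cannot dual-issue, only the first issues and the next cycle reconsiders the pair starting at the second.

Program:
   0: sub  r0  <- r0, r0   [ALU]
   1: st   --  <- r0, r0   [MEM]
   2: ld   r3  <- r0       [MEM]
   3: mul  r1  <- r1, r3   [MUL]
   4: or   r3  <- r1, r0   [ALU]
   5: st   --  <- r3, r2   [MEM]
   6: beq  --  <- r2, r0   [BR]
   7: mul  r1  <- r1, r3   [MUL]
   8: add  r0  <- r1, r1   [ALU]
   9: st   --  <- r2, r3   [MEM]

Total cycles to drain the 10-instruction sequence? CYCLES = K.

CYCLES = 8

0. sub.ALU @i0  | RAW r0
1. st.MEM @i1  | no-port MEM/MEM
2. ld.MEM @i2  | RAW r3
3. mul.MUL @i3  | RAW r1
4. or.ALU @i4  | RAW r3
5. st.MEM @i5  | no-port MEM/BR
6. beq.BR/mul.MUL @i6&i7  | dual
7. add.ALU/st.MEM @i8&i9  | dual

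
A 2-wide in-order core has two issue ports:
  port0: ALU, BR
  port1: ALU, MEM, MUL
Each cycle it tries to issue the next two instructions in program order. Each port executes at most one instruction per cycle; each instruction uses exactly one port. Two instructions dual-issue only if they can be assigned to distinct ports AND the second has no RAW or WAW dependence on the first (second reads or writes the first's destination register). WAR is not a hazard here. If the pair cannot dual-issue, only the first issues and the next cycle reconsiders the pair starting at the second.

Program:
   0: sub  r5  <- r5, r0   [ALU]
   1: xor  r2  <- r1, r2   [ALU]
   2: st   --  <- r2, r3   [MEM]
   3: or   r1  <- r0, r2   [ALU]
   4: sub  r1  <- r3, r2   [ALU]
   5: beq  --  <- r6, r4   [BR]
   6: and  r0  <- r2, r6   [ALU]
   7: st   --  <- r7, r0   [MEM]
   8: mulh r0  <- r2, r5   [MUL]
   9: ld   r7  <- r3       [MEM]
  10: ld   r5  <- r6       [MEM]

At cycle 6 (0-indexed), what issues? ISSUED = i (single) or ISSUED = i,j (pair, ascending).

[0] i0&i1  sub+xor  -- pair
[1] i2&i3  st+or  -- pair
[2] i4&i5  sub+beq  -- pair
[3] i6  and  -- RAW r0
[4] i7  st  -- no-port MEM/MUL
[5] i8  mulh  -- no-port MUL/MEM
[6] i9  ld  -- no-port MEM/MEM
[7] i10  ld  -- tail

ISSUED = 9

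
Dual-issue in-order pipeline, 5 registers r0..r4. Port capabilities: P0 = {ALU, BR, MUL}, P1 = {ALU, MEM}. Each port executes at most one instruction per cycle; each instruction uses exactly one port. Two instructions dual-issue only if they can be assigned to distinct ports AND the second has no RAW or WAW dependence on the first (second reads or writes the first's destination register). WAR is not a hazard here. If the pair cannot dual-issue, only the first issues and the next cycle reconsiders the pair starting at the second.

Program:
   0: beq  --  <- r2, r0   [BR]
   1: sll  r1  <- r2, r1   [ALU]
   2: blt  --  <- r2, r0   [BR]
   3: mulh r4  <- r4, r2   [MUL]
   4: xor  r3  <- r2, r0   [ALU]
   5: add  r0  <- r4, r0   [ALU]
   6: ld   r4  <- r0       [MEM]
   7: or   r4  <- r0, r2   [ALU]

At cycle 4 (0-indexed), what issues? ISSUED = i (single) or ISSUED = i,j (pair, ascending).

t=0 i0/i1:beq.BR/sll.ALU ; dual
t=1 i2:blt.BR ; no-port BR/MUL
t=2 i3/i4:mulh.MUL/xor.ALU ; dual
t=3 i5:add.ALU ; RAW r0
t=4 i6:ld.MEM ; WAW r4
t=5 i7:or.ALU ; tail

ISSUED = 6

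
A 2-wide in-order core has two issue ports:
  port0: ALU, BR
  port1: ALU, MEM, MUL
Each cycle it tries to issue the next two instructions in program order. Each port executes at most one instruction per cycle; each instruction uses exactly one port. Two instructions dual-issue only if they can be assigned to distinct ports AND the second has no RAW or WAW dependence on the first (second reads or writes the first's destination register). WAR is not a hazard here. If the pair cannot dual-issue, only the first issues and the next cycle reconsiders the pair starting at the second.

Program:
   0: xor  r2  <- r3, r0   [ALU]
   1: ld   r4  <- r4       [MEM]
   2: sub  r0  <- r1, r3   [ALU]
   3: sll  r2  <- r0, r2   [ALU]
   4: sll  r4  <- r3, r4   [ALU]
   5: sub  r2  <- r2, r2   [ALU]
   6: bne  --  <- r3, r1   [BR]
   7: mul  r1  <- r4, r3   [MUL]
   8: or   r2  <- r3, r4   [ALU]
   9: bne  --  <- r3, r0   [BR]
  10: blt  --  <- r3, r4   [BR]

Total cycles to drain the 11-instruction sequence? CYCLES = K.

CYCLES = 7

0. xor ld @i0,i1  | pair
1. sub @i2  | RAW r0
2. sll sll @i3,i4  | pair
3. sub bne @i5,i6  | pair
4. mul or @i7,i8  | pair
5. bne @i9  | no-port BR/BR
6. blt @i10  | tail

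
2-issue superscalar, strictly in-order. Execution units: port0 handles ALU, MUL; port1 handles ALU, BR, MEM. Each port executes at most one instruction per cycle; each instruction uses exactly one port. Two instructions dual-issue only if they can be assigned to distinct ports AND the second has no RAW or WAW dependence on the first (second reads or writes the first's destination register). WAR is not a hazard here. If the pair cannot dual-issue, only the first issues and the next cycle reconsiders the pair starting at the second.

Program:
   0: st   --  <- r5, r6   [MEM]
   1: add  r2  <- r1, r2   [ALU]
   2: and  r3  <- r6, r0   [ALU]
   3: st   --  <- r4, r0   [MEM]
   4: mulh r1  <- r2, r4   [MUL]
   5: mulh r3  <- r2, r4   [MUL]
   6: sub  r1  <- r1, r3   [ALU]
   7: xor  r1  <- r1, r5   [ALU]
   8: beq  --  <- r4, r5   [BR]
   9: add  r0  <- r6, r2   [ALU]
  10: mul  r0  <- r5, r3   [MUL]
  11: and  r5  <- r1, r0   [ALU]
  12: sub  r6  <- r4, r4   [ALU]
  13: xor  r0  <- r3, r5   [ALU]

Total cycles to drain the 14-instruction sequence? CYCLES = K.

CYCLES = 10

c0: i0,i1 st.MEM/add.ALU  2-wide
c1: i2,i3 and.ALU/st.MEM  2-wide
c2: i4 mulh.MUL  no-port MUL/MUL
c3: i5 mulh.MUL  RAW r3
c4: i6 sub.ALU  RAW+WAW r1
c5: i7,i8 xor.ALU/beq.BR  2-wide
c6: i9 add.ALU  WAW r0
c7: i10 mul.MUL  RAW r0
c8: i11,i12 and.ALU/sub.ALU  2-wide
c9: i13 xor.ALU  tail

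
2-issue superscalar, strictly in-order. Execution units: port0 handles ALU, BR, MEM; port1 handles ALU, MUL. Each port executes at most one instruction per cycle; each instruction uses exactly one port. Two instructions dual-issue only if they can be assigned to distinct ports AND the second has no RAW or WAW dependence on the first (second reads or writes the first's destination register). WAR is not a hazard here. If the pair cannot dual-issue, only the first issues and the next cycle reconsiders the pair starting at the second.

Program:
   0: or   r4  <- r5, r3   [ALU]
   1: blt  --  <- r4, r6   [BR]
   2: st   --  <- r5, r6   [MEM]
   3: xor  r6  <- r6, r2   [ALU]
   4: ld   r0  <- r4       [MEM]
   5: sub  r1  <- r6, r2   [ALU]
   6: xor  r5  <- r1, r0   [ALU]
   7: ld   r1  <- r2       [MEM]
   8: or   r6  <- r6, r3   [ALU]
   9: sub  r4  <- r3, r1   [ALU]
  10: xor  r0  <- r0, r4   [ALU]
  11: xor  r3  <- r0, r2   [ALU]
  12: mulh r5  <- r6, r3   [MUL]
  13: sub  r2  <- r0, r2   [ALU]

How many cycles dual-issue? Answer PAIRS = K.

0. or.ALU @i0  | RAW r4
1. blt.BR @i1  | no-port BR/MEM
2. st.MEM/xor.ALU @i2+i3  | pair
3. ld.MEM/sub.ALU @i4+i5  | pair
4. xor.ALU/ld.MEM @i6+i7  | pair
5. or.ALU/sub.ALU @i8+i9  | pair
6. xor.ALU @i10  | RAW r0
7. xor.ALU @i11  | RAW r3
8. mulh.MUL/sub.ALU @i12+i13  | pair

PAIRS = 5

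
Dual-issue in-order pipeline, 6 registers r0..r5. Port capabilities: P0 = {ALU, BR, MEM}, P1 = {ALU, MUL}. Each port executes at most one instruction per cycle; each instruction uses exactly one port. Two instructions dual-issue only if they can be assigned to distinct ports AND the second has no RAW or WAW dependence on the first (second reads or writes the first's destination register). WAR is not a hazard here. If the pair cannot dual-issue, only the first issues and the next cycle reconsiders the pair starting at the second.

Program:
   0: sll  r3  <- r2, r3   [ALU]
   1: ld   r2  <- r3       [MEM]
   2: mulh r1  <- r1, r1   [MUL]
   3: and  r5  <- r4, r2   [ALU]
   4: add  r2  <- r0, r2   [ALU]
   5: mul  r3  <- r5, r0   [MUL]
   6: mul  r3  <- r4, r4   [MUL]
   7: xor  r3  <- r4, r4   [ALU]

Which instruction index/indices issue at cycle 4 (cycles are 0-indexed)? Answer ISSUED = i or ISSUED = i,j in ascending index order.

t=0 i0:sll ; RAW r3
t=1 i1+i2:ld mulh ; dual
t=2 i3+i4:and add ; dual
t=3 i5:mul ; no-port MUL/MUL
t=4 i6:mul ; WAW r3
t=5 i7:xor ; tail

ISSUED = 6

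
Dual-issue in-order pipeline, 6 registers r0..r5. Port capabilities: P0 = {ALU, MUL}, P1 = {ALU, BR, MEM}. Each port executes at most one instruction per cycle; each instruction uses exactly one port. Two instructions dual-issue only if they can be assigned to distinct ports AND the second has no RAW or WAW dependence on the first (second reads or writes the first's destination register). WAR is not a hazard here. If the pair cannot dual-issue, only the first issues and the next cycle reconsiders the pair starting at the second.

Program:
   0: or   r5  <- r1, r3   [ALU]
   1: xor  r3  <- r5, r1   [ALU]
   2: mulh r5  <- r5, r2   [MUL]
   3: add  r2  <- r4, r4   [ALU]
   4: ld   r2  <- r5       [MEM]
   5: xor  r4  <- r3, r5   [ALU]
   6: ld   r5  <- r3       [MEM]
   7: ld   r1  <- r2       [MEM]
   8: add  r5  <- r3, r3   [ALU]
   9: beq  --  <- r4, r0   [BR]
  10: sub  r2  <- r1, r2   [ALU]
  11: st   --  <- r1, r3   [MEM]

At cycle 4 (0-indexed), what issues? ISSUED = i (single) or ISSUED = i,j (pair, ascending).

ISSUED = 6

[0] i0  or.ALU  -- RAW r5
[1] i1/i2  xor.ALU mulh.MUL  -- 2-wide
[2] i3  add.ALU  -- WAW r2
[3] i4/i5  ld.MEM xor.ALU  -- 2-wide
[4] i6  ld.MEM  -- no-port MEM/MEM
[5] i7/i8  ld.MEM add.ALU  -- 2-wide
[6] i9/i10  beq.BR sub.ALU  -- 2-wide
[7] i11  st.MEM  -- tail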